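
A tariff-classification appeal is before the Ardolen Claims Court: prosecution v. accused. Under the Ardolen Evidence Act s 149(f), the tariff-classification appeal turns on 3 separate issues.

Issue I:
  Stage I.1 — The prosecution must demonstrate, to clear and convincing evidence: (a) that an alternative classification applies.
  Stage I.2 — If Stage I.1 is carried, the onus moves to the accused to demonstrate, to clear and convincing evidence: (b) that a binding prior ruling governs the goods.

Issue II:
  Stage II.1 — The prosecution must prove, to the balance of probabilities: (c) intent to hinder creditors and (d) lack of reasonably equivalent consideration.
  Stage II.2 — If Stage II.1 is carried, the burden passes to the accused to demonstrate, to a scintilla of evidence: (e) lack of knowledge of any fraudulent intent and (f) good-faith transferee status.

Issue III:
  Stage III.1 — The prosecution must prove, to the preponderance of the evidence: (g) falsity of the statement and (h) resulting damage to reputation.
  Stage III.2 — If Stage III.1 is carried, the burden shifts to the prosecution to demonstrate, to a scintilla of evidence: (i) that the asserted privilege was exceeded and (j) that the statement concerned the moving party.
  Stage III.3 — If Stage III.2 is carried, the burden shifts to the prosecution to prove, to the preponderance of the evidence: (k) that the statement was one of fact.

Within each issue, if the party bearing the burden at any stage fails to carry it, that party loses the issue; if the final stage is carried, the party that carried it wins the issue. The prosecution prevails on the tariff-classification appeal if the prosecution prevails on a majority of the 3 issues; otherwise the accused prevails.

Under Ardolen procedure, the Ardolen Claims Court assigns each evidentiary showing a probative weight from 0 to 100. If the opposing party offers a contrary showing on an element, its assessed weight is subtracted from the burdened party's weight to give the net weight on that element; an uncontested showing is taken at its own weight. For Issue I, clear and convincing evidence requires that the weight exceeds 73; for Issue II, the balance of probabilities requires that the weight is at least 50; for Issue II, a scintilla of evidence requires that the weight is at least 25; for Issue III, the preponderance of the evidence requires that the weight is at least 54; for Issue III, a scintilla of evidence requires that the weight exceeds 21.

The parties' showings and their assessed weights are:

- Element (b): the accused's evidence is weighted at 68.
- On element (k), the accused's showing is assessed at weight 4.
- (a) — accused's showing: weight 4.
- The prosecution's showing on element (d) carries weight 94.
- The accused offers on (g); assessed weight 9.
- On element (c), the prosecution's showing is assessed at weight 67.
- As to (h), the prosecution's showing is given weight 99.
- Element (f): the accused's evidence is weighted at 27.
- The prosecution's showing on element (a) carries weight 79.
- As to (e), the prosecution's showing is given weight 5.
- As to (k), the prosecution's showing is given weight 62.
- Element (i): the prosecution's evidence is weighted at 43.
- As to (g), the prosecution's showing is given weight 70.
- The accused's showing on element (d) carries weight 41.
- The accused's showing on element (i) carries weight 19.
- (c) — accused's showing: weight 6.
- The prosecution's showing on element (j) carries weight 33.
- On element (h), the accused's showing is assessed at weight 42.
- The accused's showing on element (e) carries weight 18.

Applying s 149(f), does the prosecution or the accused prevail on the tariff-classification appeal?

prosecution

— Issue I —
Stage I.1 — burden on prosecution; standard: clear and convincing evidence (weight exceeds 73).
    (a): 79 − 4 = 75 > 73 [met]
  The prosecution carries Stage I.1; the accused now bears the burden.
Stage I.2 — burden on accused; standard: clear and convincing evidence (weight exceeds 73).
    (b): 68 ≤ 73 [not met]
  The accused does not carry Stage I.2.
So the prosecution prevails on this issue.
— Issue II —
Stage II.1 — burden on prosecution; standard: the balance of probabilities (weight is at least 50).
    (c): 67 − 6 = 61 ≥ 50 [met]
    (d): 94 − 41 = 53 ≥ 50 [met]
  Stage II.1 carried; the burden shifts to the accused.
Stage II.2 — burden on accused; standard: a scintilla of evidence (weight is at least 25).
    (e): 18 − 5 = 13 < 25 [not met]
    (f): 27 ≥ 25 [met]
  Stage II.2 not carried; the accused fails its burden.
The prosecution prevails on this issue.
— Issue III —
Stage III.1 (prosecution, the preponderance of the evidence, weight is at least 54): (g) net 70−9=61 ≥ 54 — meets; (h) net 99−42=57 ≥ 54 — meets.
  Stage III.1 carried; the burden remains with the prosecution.
Stage III.2 (prosecution, a scintilla of evidence, weight exceeds 21): (i) net 43−19=24 > 21 — meets; (j) 33 > 21 — meets.
  Stage III.2 is satisfied; the prosecution continues to bear the burden.
Stage III.3 (prosecution, the preponderance of the evidence, weight is at least 54): (k) net 62−4=58 ≥ 54 — meets.
  All elements met at the final stage.
Every stage carried; the prosecution prevails on this issue.
Per-issue: Issue I → prosecution; Issue II → prosecution; Issue III → prosecution. The prosecution must prevail on a majority of issues; overall, the prosecution prevails.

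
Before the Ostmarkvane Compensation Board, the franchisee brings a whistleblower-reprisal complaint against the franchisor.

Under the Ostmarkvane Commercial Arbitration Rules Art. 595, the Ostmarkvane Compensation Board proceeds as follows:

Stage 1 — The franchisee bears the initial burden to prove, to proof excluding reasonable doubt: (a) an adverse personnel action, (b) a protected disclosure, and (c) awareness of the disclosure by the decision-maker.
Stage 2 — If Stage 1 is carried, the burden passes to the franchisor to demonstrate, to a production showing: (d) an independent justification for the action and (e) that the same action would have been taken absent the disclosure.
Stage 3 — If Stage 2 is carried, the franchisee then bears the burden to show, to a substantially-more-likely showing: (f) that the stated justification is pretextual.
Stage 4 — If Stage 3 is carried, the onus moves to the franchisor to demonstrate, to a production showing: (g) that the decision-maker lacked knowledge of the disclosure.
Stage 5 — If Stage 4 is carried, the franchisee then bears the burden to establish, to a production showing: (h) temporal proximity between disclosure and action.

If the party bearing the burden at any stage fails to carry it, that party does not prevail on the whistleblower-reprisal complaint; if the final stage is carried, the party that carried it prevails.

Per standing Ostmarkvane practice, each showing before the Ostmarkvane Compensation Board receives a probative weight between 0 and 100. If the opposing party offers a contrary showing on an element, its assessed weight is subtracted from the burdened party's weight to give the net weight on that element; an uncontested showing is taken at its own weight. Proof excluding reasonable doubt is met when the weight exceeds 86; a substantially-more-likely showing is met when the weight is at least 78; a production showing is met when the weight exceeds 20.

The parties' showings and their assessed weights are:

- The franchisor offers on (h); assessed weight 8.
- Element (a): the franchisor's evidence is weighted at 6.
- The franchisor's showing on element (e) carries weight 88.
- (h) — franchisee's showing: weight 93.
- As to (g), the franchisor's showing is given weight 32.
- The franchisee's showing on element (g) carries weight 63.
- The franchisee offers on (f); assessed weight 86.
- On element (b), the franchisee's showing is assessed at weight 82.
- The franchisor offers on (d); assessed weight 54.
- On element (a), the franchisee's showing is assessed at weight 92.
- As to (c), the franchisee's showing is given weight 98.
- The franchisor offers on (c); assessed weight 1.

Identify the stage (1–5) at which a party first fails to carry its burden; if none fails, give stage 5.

Stage 1 (franchisee, proof excluding reasonable doubt, weight exceeds 86): (a) net 92−6=86 ≤ 86 — fails; (b) 82 ≤ 86 — fails; (c) net 98−1=97 > 86 — meets.
  Stage 1 not carried; the franchisee fails its burden.
The franchisor prevails.

stage 1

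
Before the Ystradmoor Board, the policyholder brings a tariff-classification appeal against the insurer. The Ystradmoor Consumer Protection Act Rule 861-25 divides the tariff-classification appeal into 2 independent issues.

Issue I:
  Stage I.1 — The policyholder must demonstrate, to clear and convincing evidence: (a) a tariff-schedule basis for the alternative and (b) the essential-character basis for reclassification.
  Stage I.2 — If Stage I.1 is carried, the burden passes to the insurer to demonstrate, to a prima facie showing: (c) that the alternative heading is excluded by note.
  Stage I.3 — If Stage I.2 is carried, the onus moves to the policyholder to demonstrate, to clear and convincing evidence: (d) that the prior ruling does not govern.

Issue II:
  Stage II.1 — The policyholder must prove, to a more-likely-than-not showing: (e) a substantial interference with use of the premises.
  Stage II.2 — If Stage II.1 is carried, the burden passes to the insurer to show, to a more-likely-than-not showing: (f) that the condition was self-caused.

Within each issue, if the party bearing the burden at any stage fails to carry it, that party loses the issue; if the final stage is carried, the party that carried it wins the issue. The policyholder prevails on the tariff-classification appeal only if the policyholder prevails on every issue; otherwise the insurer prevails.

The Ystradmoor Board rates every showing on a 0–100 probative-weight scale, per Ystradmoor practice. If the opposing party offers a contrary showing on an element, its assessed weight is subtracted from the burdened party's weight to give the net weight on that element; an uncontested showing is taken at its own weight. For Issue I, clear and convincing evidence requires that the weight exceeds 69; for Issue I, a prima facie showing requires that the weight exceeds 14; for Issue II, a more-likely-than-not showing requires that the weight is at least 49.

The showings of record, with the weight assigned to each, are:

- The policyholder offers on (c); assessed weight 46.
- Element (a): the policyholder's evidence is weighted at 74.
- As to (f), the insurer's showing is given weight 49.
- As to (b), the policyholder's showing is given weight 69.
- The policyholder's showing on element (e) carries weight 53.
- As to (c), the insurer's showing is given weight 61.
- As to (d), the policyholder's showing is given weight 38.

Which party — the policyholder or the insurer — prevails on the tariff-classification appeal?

insurer

— Issue I —
At Stage I.1 the policyholder must meet clear and convincing evidence (weight exceeds 69): on (a) the weight is 74, > 69, so (a) meets the standard; on (b) the weight is 69, ≤ 69, so (b) does not meet the standard.
  The policyholder does not carry Stage I.1.
The analysis ends at Stage I.1; the insurer prevails on this issue.
— Issue II —
Stage II.1 (policyholder, a more-likely-than-not showing, weight is at least 49): (e) 53 ≥ 49 — meets.
  All elements met. The burden passes to the insurer.
Stage II.2 (insurer, a more-likely-than-not showing, weight is at least 49): (f) 49 ≥ 49 — meets.
  All elements met at the final stage.
With every stage satisfied, the insurer prevails on this issue.
Per-issue: Issue I → insurer; Issue II → insurer. The policyholder must prevail on every issue; overall, the insurer prevails.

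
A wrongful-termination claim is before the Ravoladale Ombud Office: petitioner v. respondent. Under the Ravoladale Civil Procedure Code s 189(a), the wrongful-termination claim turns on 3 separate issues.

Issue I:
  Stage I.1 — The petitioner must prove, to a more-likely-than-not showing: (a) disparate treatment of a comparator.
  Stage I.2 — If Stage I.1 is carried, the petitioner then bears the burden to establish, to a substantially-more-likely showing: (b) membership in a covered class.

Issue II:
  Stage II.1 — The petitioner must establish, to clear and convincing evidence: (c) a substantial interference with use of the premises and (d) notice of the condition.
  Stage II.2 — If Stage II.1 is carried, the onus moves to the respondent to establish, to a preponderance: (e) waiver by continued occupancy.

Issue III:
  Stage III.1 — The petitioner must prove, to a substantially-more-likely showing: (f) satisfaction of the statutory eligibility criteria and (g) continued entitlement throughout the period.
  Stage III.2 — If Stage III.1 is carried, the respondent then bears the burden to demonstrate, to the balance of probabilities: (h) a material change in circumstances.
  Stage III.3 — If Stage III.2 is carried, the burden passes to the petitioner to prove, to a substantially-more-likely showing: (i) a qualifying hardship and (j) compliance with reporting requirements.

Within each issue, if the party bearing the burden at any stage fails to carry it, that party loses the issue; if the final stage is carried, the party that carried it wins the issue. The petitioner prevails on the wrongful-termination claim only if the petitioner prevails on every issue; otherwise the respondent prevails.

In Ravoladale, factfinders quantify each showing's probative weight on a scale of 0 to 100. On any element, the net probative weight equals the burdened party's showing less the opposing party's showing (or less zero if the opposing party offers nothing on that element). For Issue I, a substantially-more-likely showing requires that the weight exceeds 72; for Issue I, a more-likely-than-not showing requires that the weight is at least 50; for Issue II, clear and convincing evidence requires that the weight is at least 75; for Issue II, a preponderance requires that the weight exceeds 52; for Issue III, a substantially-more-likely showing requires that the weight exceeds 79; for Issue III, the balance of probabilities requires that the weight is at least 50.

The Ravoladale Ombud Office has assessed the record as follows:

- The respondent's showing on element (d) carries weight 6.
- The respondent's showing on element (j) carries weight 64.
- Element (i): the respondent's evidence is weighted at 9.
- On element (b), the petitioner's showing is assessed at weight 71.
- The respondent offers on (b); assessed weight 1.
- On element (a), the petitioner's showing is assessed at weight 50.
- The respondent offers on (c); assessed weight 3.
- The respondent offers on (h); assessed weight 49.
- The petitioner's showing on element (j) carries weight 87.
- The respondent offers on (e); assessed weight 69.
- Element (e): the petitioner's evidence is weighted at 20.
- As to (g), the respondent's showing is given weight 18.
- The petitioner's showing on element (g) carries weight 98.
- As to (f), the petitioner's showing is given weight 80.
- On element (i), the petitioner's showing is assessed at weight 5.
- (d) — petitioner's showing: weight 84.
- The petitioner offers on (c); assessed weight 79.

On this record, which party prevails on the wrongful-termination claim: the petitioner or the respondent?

— Issue I —
Stage I.1 (petitioner, a more-likely-than-not showing, weight is at least 50): (a) 50 ≥ 50 — meets.
  Stage I.1 carried; the burden remains with the petitioner.
Stage I.2 (petitioner, a substantially-more-likely showing, weight exceeds 72): (b) net 71−1=70 ≤ 72 — fails.
  The petitioner does not carry Stage I.2.
So the respondent prevails on this issue.
— Issue II —
Stage II.1 — burden on petitioner; standard: clear and convincing evidence (weight is at least 75).
    (c): 79 − 3 = 76 ≥ 75 [met]
    (d): 84 − 6 = 78 ≥ 75 [met]
  Stage II.1 carried; the burden shifts to the respondent.
Stage II.2 — burden on respondent; standard: a preponderance (weight exceeds 52).
    (e): 69 − 20 = 49 ≤ 52 [not met]
  The respondent does not carry Stage II.2.
The analysis ends at Stage II.2; the petitioner prevails on this issue.
— Issue III —
At Stage III.1 the petitioner must meet a substantially-more-likely showing (weight exceeds 79): on (f) the weight is 80, > 79, so (f) meets the standard; on (g) the weight is 98 less the opposing 18 gives net 80, > 79, so (g) meets the standard.
  All elements met. The burden passes to the respondent.
At Stage III.2 the respondent must meet the balance of probabilities (weight is at least 50): on (h) the weight is 49, which does not reach 50, so (h) does not meet the standard.
  Not every element is met, so the respondent fails to carry Stage III.2.
The petitioner prevails on this issue.
Per-issue: Issue I → respondent; Issue II → petitioner; Issue III → petitioner. The petitioner must prevail on every issue; overall, the respondent prevails.

respondent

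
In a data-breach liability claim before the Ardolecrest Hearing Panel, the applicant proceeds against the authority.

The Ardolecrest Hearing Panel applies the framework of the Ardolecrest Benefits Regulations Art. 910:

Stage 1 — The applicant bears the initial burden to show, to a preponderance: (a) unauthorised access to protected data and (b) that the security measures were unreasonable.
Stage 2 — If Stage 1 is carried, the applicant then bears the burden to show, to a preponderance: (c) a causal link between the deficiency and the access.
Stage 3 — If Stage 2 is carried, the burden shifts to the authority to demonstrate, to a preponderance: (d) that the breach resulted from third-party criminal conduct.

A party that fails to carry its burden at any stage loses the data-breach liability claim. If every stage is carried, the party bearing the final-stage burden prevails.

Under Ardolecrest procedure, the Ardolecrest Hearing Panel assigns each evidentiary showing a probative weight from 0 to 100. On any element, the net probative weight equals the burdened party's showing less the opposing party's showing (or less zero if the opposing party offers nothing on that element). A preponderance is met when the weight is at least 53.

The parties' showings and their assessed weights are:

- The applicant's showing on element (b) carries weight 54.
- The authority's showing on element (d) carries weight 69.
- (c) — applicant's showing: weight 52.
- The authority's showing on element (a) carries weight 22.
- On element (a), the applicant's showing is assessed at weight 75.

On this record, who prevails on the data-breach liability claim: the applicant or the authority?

Stage 1 — burden on applicant; standard: a preponderance (weight is at least 53).
    (a): 75 − 22 = 53 ≥ 53 [met]
    (b): 54 ≥ 53 [met]
  Stage 1 carried; the burden remains with the applicant.
Stage 2 — burden on applicant; standard: a preponderance (weight is at least 53).
    (c): 52 < 53 [not met]
  The applicant does not carry Stage 2.
The authority prevails.

authority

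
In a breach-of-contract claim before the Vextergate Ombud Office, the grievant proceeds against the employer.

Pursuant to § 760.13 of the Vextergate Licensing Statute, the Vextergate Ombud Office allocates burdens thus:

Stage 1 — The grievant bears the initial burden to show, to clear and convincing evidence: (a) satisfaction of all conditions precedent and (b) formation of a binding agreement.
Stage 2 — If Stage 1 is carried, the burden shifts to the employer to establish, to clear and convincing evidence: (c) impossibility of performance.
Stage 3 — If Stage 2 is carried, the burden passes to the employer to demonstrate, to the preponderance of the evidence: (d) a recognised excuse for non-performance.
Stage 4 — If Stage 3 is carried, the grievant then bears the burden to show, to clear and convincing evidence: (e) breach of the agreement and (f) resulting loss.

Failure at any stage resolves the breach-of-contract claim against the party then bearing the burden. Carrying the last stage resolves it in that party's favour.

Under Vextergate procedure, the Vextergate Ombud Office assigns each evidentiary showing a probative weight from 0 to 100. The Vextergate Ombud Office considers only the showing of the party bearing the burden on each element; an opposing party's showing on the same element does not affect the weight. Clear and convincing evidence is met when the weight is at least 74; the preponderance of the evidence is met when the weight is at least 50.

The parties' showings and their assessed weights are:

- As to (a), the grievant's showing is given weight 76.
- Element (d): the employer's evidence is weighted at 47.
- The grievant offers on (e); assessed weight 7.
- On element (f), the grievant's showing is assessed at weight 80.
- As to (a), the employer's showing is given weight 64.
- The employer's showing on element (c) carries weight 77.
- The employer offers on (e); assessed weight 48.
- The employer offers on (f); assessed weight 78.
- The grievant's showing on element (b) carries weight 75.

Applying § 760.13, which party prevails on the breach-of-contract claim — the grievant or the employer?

grievant

At Stage 1 the grievant must meet clear and convincing evidence (weight is at least 74): on (a) the weight is 76 (the employer's 64 is given no effect), ≥ 74, so (a) meets the standard; on (b) the weight is 75, ≥ 74, so (b) meets the standard.
  Stage 1 is satisfied; the onus moves to the employer.
At Stage 2 the employer must meet clear and convincing evidence (weight is at least 74): on (c) the weight is 77, which does reach 74, so (c) meets the standard.
  Stage 2 carried; the burden remains with the employer.
At Stage 3 the employer must meet the preponderance of the evidence (weight is at least 50): on (d) the weight is 47, < 50, so (d) does not meet the standard.
  The employer does not carry Stage 3.
The grievant prevails.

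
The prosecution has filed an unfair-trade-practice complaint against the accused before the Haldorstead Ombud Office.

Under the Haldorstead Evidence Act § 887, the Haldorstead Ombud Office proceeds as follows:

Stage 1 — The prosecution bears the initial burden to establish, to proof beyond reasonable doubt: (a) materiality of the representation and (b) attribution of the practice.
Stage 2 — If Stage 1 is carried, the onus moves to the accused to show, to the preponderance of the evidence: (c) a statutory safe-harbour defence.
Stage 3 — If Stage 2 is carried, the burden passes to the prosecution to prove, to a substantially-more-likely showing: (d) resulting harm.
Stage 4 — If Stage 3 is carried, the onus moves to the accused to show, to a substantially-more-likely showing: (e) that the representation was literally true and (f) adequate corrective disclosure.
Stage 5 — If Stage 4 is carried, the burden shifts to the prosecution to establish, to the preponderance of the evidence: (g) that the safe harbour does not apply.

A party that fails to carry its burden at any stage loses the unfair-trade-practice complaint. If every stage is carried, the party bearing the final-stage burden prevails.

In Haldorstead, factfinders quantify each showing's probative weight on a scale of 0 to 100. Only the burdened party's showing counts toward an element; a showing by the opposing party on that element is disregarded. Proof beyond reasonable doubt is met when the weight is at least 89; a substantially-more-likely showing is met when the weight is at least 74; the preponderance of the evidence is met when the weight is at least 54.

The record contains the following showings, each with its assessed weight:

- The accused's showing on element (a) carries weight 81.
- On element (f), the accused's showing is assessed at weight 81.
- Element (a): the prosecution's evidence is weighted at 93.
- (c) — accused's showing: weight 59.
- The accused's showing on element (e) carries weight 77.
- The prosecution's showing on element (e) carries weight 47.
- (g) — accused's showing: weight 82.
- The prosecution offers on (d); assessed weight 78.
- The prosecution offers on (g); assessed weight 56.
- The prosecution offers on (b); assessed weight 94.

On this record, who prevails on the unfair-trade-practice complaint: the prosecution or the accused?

At Stage 1 the prosecution must meet proof beyond reasonable doubt (weight is at least 89): on (a) the weight is 93 (the accused's 81 is given no effect), ≥ 89, so (a) meets the standard; on (b) the weight is 94, which does reach 89, so (b) meets the standard.
  Stage 1 carried; the burden shifts to the accused.
At Stage 2 the accused must meet the preponderance of the evidence (weight is at least 54): on (c) the weight is 59, ≥ 54, so (c) meets the standard.
  Stage 2 carried; the burden shifts to the prosecution.
At Stage 3 the prosecution must meet a substantially-more-likely showing (weight is at least 74): on (d) the weight is 78, which does reach 74, so (d) meets the standard.
  Stage 3 carried; the burden shifts to the accused.
At Stage 4 the accused must meet a substantially-more-likely showing (weight is at least 74): on (e) the weight is 77 (the prosecution's 47 is given no effect), which does reach 74, so (e) meets the standard; on (f) the weight is 81, which does reach 74, so (f) meets the standard.
  The accused carries Stage 4; the prosecution now bears the burden.
At Stage 5 the prosecution must meet the preponderance of the evidence (weight is at least 54): on (g) the weight is 56 (the accused's 82 is given no effect), which does reach 54, so (g) meets the standard.
  Stage 5 carried; the final stage is satisfied.
All stages carried — the prosecution prevails.

prosecution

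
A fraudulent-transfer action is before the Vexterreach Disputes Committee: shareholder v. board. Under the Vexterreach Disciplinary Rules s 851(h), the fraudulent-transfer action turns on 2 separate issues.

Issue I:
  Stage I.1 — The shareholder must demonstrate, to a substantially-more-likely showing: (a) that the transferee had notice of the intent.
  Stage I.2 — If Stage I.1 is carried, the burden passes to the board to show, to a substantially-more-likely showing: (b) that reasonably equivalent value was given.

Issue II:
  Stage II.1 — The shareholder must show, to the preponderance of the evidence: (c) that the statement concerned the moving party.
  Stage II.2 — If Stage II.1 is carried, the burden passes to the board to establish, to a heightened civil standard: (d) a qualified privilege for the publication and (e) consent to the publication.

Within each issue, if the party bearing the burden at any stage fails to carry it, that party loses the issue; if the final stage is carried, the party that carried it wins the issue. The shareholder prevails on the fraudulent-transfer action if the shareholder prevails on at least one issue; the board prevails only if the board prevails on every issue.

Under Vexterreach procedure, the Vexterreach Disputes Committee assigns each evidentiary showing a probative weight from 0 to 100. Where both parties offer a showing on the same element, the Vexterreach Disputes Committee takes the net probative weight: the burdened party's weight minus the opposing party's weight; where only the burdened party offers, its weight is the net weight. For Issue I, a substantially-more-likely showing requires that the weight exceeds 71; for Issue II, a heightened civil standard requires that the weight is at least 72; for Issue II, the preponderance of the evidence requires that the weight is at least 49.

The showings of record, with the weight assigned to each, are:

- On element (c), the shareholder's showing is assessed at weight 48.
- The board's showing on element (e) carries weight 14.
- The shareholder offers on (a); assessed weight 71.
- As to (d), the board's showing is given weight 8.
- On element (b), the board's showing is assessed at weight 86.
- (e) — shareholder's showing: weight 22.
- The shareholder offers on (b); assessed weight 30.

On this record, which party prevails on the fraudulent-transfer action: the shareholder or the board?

board

— Issue I —
At Stage I.1 the shareholder must meet a substantially-more-likely showing (weight exceeds 71): on (a) the weight is 71, ≤ 71, so (a) does not meet the standard.
  Not every element is met, so the shareholder fails to carry Stage I.1.
So the board prevails on this issue.
— Issue II —
Stage II.1 (shareholder, the preponderance of the evidence, weight is at least 49): (c) 48 < 49 — fails.
  The shareholder does not carry Stage II.1.
So the board prevails on this issue.
Per-issue: Issue I → board; Issue II → board. The shareholder must prevail on at least one issue; overall, the board prevails.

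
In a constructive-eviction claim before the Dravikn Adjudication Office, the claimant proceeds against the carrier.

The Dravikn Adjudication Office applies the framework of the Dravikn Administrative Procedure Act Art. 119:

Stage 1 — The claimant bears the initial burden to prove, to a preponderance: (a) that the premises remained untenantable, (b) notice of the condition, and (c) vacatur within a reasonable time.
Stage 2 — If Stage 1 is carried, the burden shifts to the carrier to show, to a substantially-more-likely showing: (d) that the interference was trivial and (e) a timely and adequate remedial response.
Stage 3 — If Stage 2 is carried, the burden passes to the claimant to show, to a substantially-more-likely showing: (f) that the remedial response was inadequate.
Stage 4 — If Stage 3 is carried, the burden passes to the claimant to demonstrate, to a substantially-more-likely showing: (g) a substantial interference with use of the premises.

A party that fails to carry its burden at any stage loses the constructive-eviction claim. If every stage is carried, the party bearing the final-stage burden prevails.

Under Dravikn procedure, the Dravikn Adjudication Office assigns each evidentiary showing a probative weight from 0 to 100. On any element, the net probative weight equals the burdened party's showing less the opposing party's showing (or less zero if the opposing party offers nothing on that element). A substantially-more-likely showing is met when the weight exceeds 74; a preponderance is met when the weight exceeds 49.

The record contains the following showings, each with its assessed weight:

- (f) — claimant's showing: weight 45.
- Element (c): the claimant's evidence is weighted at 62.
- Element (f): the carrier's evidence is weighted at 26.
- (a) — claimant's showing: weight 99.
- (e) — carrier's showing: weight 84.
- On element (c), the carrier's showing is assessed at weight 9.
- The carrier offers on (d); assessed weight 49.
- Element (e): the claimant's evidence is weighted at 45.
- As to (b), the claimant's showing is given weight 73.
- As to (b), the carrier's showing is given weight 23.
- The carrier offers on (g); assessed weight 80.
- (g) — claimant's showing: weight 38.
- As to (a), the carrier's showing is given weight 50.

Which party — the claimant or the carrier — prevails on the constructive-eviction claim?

carrier

Stage 1 — burden on claimant; standard: a preponderance (weight exceeds 49).
    (a): 99 − 50 = 49 ≤ 49 [not met]
    (b): 73 − 23 = 50 > 49 [met]
    (c): 62 − 9 = 53 > 49 [met]
  Not every element is met, so the claimant fails to carry Stage 1.
The analysis ends at Stage 1; the carrier prevails.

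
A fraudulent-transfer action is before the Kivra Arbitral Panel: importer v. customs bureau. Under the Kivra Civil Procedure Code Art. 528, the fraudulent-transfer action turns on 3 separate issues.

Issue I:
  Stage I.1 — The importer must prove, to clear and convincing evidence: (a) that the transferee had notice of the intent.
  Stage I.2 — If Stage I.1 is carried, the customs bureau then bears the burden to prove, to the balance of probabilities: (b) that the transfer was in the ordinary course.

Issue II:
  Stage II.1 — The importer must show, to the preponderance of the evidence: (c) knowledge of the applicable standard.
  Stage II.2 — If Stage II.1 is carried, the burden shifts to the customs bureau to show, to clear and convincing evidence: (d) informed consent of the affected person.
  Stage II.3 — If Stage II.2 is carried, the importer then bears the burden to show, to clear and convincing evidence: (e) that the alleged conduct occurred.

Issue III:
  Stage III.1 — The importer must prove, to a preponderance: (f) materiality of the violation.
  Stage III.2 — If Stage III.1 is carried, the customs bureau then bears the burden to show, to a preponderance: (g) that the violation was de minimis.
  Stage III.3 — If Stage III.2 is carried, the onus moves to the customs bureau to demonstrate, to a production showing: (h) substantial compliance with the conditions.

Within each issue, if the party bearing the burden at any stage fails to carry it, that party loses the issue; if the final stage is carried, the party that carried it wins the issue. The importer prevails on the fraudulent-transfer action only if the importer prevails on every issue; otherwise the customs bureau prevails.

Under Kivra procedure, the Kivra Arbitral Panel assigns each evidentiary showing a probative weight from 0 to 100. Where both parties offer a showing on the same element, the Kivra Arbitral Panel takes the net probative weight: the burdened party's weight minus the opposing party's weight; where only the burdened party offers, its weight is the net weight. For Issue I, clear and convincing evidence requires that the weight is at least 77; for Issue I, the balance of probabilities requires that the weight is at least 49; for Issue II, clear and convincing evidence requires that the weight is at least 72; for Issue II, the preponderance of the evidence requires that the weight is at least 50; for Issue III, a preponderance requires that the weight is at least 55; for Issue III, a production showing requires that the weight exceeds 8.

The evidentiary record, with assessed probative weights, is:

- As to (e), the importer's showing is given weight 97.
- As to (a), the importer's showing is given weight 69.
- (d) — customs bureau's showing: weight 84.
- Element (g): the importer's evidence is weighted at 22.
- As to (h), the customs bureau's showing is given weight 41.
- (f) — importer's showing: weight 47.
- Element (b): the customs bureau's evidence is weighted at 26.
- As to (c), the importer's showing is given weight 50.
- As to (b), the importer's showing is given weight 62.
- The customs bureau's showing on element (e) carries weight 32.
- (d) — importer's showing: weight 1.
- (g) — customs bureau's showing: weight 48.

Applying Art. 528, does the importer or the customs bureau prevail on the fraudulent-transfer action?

— Issue I —
Stage I.1 (importer, clear and convincing evidence, weight is at least 77): (a) 69 < 77 — fails.
  Stage I.1 not carried; the importer fails its burden.
The customs bureau prevails on this issue.
— Issue II —
Stage II.1 — burden on importer; standard: the preponderance of the evidence (weight is at least 50).
    (c): 50 ≥ 50 [met]
  The importer carries Stage II.1; the customs bureau now bears the burden.
Stage II.2 — burden on customs bureau; standard: clear and convincing evidence (weight is at least 72).
    (d): 84 − 1 = 83 ≥ 72 [met]
  The customs bureau carries Stage II.2; the importer now bears the burden.
Stage II.3 — burden on importer; standard: clear and convincing evidence (weight is at least 72).
    (e): 97 − 32 = 65 < 72 [not met]
  The importer does not carry Stage II.3.
So the customs bureau prevails on this issue.
— Issue III —
At Stage III.1 the importer must meet a preponderance (weight is at least 55): on (f) the weight is 47, < 55, so (f) does not meet the standard.
  Stage III.1 not carried; the importer fails its burden.
The analysis ends at Stage III.1; the customs bureau prevails on this issue.
Per-issue: Issue I → customs bureau; Issue II → customs bureau; Issue III → customs bureau. The importer must prevail on every issue; overall, the customs bureau prevails.

customs bureau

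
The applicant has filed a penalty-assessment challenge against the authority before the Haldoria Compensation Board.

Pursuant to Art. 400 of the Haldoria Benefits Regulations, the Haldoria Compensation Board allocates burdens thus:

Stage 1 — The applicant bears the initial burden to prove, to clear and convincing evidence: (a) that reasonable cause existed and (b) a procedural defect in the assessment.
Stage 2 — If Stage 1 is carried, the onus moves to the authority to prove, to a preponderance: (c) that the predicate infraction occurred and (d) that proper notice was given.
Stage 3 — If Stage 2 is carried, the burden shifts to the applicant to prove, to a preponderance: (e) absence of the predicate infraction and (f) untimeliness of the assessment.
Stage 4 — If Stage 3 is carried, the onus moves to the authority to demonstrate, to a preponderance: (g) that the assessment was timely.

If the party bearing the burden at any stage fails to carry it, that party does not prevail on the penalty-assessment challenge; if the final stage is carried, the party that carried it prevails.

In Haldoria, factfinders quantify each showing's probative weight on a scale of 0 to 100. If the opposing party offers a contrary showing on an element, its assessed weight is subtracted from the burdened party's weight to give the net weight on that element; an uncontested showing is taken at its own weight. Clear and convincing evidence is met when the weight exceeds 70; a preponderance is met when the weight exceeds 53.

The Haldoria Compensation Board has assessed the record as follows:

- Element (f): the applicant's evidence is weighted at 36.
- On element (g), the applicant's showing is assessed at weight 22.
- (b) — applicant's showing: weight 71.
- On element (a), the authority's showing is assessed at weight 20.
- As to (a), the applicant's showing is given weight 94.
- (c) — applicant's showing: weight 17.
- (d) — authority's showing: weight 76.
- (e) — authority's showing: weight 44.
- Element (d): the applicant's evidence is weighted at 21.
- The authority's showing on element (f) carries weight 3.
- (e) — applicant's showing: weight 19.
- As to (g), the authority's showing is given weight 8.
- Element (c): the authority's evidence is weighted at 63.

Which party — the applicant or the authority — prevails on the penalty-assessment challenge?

applicant

At Stage 1 the applicant must meet clear and convincing evidence (weight exceeds 70): on (a) the weight is 94 less the opposing 20 gives net 74, > 70, so (a) meets the standard; on (b) the weight is 71, which does exceed 70, so (b) meets the standard.
  All elements met. The burden passes to the authority.
At Stage 2 the authority must meet a preponderance (weight exceeds 53): on (c) the weight is 63 less the opposing 17 gives net 46, ≤ 53, so (c) does not meet the standard; on (d) the weight is 76 less the opposing 21 gives net 55, which does exceed 53, so (d) meets the standard.
  Stage 2 not carried; the authority fails its burden.
The analysis ends at Stage 2; the applicant prevails.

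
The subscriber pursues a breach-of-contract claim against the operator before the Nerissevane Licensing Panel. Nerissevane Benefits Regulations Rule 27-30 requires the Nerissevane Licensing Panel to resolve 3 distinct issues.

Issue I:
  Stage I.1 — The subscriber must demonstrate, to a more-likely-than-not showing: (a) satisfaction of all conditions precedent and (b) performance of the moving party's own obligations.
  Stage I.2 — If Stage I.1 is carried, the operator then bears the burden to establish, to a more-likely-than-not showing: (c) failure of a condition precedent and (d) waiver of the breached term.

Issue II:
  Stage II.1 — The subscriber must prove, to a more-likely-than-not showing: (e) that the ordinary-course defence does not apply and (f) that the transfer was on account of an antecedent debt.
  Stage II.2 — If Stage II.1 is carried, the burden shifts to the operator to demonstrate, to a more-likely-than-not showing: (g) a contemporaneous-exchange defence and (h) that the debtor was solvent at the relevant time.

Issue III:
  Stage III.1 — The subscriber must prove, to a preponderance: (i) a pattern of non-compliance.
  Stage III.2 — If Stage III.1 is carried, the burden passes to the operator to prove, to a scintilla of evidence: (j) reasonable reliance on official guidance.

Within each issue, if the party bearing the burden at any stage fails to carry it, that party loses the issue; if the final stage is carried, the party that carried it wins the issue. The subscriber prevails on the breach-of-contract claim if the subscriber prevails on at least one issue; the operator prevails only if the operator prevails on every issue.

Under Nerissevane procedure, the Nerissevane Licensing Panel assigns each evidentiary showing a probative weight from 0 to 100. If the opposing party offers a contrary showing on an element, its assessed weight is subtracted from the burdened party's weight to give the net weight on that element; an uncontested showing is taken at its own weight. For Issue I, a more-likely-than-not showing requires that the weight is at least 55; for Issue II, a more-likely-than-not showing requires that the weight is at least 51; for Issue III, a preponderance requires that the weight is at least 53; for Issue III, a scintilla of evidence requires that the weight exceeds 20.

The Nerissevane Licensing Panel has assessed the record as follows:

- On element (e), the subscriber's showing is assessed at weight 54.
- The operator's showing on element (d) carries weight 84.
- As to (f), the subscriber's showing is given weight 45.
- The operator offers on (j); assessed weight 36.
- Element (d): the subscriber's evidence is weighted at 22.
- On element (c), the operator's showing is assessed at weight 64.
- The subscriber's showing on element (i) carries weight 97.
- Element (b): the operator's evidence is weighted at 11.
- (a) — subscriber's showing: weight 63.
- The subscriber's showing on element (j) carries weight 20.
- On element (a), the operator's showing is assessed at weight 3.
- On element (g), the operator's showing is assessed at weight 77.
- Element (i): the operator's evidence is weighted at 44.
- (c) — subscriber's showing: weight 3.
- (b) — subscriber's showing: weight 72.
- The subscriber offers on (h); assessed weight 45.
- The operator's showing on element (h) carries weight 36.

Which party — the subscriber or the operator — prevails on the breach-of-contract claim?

subscriber

— Issue I —
Stage I.1 (subscriber, a more-likely-than-not showing, weight is at least 55): (a) net 63−3=60 ≥ 55 — meets; (b) net 72−11=61 ≥ 55 — meets.
  All elements met. The burden passes to the operator.
Stage I.2 (operator, a more-likely-than-not showing, weight is at least 55): (c) net 64−3=61 ≥ 55 — meets; (d) net 84−22=62 ≥ 55 — meets.
  Stage I.2 carried; the final stage is satisfied.
With every stage satisfied, the operator prevails on this issue.
— Issue II —
Stage II.1 (subscriber, a more-likely-than-not showing, weight is at least 51): (e) 54 ≥ 51 — meets; (f) 45 < 51 — fails.
  Not every element is met, so the subscriber fails to carry Stage II.1.
The analysis ends at Stage II.1; the operator prevails on this issue.
— Issue III —
Stage III.1 (subscriber, a preponderance, weight is at least 53): (i) net 97−44=53 ≥ 53 — meets.
  The subscriber carries Stage III.1; the operator now bears the burden.
Stage III.2 (operator, a scintilla of evidence, weight exceeds 20): (j) net 36−20=16 ≤ 20 — fails.
  Stage III.2 not carried; the operator fails its burden.
So the subscriber prevails on this issue.
Per-issue: Issue I → operator; Issue II → operator; Issue III → subscriber. The subscriber must prevail on at least one issue; overall, the subscriber prevails.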